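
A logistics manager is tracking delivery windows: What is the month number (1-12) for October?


Calendar month order:
9. September
10. October <--
11. November
October is month number 10

10


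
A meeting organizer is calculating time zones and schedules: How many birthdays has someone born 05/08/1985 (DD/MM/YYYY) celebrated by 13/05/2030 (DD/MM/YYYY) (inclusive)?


Birth: 1985-08-05
Reference: 2030-05-13
Year difference: 2030 - 1985 = 45
Has birthday (08-05) occurred by 05-13? No
Birthday not yet reached this year -> subtract 1
Age in full years: 44

44


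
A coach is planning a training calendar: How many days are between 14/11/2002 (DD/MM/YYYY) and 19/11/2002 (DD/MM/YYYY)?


Start date: 2002-11-14
End date: 2002-11-19
Nov 2002: +5 days
Total: 5 days

5


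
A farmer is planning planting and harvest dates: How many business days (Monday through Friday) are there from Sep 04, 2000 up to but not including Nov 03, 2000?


Start: 2000-09-04 (Monday)
End (exclusive): 2000-11-03 (Friday)
Total calendar days: 60
Full weeks: 60 // 7 = 8 -> 40 weekdays
Remaining 4 days starting on Monday:
  Mon(w), Tue(w), Wed(w), Thu(w) -> 4 weekdays
Total business days: 40 + 4 = 44

44


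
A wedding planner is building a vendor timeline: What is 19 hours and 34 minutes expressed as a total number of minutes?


Hours: 19
Minutes: 34
Convert hours to minutes: 19 x 60 = 1140
Add remaining minutes: 1140 + 34 = 1174

1174


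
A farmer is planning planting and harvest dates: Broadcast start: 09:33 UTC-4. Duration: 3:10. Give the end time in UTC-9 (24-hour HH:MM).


Start: 09:33 in UTC-4
Step 1 - add duration:
  minutes: 33 + 10 = 43
  hours: 9 + 3 + 0 = 12
  end in UTC-4: 12:43
Step 2 - convert UTC-4 -> UTC-9:
  offset difference: -9 - (-4) = -5 hours
  12 + (-5) = 7 -> mod 24 = 7
Result: 07:43 in UTC-9

07:43


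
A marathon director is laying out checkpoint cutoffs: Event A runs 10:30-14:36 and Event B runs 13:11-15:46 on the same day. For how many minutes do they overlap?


Interval A: [630, 876] minutes from midnight
Interval B: [791, 946] minutes from midnight
Overlap start = max(630, 791) = 791
Overlap end = min(876, 946) = 876
Overlap = 876 - 791 = 85 minutes

85


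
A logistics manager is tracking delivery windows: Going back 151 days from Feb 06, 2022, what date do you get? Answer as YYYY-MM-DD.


Start: 2022-02-06
Subtracting 151 days
Days already passed in February: 6
After going back through February: 145 more days to subtract
January 2022: 31 days, 114 remaining
December 2021: 31 days, 83 remaining
November 2021: 30 days, 53 remaining
October 2021: 31 days, 22 remaining
Result: 2021-09-08

2021-09-08


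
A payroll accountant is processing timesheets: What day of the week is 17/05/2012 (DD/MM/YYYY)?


Date: 2012-05-17
January 1, 2012 is a Sunday
Day of year: 138
Offset from Jan 1: 137 days
137 mod 7 = 4
Result: Thursday

Thursday


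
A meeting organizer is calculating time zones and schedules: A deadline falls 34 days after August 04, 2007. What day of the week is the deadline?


Start: 2007-08-04 (Saturday)
Step 1 - find target date: add 34 days
  2007-08-04 + 34 days = 2007-09-07
Step 2 - day of week:
  34 mod 7 = 6
  Saturday + 6 days -> Friday
Result: Friday (2007-09-07)

Friday


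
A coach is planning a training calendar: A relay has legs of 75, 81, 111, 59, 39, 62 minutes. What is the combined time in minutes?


Durations: 75, 81, 111, 59, 39, 62
Running sum: 75
+ 81 = 156
+ 111 = 267
+ 59 = 326
+ 39 = 365
+ 62 = 427
Total duration: 427 minutes
That is 7 hours and 7 minutes

427


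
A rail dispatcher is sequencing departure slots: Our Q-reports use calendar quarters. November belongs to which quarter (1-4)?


Month: November (month 11)
Q1: January-March (months 1-3)
Q2: April-June (months 4-6)
Q3: July-September (months 7-9)
Q4: October-December (months 10-12)
Month 11 falls in Q4

4


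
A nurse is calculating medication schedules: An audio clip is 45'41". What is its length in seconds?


Minutes: 45
Seconds: 41
Convert minutes to seconds: 45 x 60 = 2700
Add remaining seconds: 2700 + 41 = 2741

2741


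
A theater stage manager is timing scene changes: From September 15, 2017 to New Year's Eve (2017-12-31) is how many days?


Start: September 15, 2017
End: December 31, 2017
Days left in September: 15
October: 31
November: 30
December: 31
Sum of remaining months: 92
Total: 15 + 92 = 107

107


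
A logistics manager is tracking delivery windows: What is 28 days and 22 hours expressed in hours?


Days: 28
Extra hours: 22
Hours per day: 24
Days to hours: 28 x 24 = 672
Total: 672 + 22 = 694

694


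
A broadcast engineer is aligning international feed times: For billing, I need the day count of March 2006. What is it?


Month: March
Year: 2006
March is a 31-day month
Total: 31 days

31


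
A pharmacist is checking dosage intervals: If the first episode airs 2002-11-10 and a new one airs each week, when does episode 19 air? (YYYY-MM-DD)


First occurrence: 2002-11-10 (occurrence 1)
Each occurrence is 7 days after the previous.
Occurrence 19 is 18 weeks after the first.
18 weeks = 126 days
2002-11-10 + 126 days = 2003-03-16

2003-03-16


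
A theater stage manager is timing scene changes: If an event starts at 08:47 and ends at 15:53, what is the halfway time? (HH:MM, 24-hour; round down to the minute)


Start time: 08:47 = 527 minutes from midnight
End time: 15:53 = 953 minutes from midnight
Sum: 527 + 953 = 1480
Midpoint: 1480 / 2 = 740 minutes
Convert: 740 / 60 = 12 hours, 20 minutes
Result: 12:20

12:20


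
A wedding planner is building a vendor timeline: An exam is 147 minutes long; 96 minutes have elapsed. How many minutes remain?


Total budget: 147 minutes
Time used: 96 minutes
Remaining: 147 - 96 = 51 minutes
Percent used: 65.3%
Percent remaining: 34.7%

51


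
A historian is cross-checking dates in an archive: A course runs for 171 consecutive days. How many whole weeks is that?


Total days: 171
Days per week: 7
Division: 171 / 7 = 24 remainder 3
Complete weeks: 24
Remaining days: 3

24


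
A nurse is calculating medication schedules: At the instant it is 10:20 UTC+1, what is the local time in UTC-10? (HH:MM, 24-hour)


Local time: 10:20 at UTC+1 (offset 1h)
Target zone: UTC-10 (offset -10h)
Difference: -10 - (1) = -11 hours
Calculation: 10 + (-11) = -1
Wraparound: (-1) mod 24 = 23
Result: 23:20

23:20


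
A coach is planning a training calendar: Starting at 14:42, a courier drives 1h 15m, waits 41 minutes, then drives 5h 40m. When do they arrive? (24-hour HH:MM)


Depart: 14:42
Leg 1: +75 min -> 15:57
Layover: +41 min -> 16:38
Leg 2: +340 min -> 22:18
Total travel: 456 minutes = 7h 36m
Arrival: 22:18

22:18


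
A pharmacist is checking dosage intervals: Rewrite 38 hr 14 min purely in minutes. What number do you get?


Hours: 38
Extra minutes: 14
Minutes per hour: 60
Hours to minutes: 38 x 60 = 2280
Total: 2280 + 14 = 2294

2294


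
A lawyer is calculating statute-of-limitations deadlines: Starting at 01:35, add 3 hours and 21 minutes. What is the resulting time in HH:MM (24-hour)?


Start time: 01:35
Adding: 3 hours 21 minutes
Minutes: 35 + 21 = 56
Hours: 1 + 3 + 0 = 4
Result: 04:56

04:56


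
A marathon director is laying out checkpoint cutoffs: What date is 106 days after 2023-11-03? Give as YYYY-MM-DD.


Start: 2023-11-03
Adding 106 days
Days remaining in November: 27
After November: 79 days still to add
December 2023: 31 days, 48 remaining
January 2024: 31 days, 17 remaining
February 2024 has 29 days, need 17
Result: 2024-02-17

2024-02-17


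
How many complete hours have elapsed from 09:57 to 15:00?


Start: 09:57
End: 15:00
Hour difference: 15 - 9 = 6 hours
Minute difference: 0 - 57 = -57 minutes
Total minutes: 303
Complete hours: 303 / 60 = 5 (remainder 3)

5


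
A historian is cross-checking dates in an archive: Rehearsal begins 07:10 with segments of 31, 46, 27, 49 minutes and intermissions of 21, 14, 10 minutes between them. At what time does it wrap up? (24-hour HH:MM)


Start: 07:10 = 430 min from midnight
  after task 1 (31 min): 07:41
  after break (21 min): 08:02
  after task 2 (46 min): 08:48
  after break (14 min): 09:02
  after task 3 (27 min): 09:29
  after break (10 min): 09:39
  after task 4 (49 min): 10:28
Total elapsed: 198 minutes
End time: 10:28

10:28


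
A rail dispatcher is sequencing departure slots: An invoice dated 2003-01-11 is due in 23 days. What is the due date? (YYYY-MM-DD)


Start: 2003-01-11
Adding 23 days
Days remaining in January: 20
After January: 3 days still to add
February 2003 has 28 days, need 3
Result: 2003-02-03

2003-02-03


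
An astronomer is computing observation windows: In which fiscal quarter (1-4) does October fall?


Month: October (month 10)
Q1: January-March (months 1-3)
Q2: April-June (months 4-6)
Q3: July-September (months 7-9)
Q4: October-December (months 10-12)
Month 10 falls in Q4

4


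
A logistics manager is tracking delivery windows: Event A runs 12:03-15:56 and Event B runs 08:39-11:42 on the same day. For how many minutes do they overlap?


Interval A: [723, 956] minutes from midnight
Interval B: [519, 702] minutes from midnight
Overlap start = max(723, 519) = 723
Overlap end = min(956, 702) = 702
End <= start, so the intervals do not overlap: 0 minutes

0


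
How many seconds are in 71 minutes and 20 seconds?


Minutes: 71
Seconds: 20
Convert minutes to seconds: 71 x 60 = 4260
Add remaining seconds: 4260 + 20 = 4280

4280


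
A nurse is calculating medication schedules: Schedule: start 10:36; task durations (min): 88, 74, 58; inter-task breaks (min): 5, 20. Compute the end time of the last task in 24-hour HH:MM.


Start: 10:36 = 636 min from midnight
  after task 1 (88 min): 12:04
  after break (5 min): 12:09
  after task 2 (74 min): 13:23
  after break (20 min): 13:43
  after task 3 (58 min): 14:41
Total elapsed: 245 minutes
End time: 14:41

14:41


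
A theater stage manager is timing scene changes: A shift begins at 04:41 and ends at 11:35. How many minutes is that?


Start time: 04:41 = 281 minutes from midnight
End time: 11:35 = 695 minutes from midnight
Difference: 695 - 281 = 414 minutes
That is 6 hours and 54 minutes

414


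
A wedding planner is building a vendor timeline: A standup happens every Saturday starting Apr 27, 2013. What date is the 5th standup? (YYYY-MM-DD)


First occurrence: 2013-04-27 (occurrence 1)
Each occurrence is 7 days after the previous.
Occurrence 5 is 4 weeks after the first.
4 weeks = 28 days
2013-04-27 + 28 days = 2013-05-25

2013-05-25


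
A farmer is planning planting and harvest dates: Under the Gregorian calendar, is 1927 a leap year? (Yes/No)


Year: 1927
Divisible by 4? 1927 / 4 = 481.75 -> No
Not divisible by 4, so NOT a leap year

No


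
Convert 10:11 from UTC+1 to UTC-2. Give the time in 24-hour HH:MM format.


Local time: 10:11 at UTC+1 (offset 1h)
Target zone: UTC-2 (offset -2h)
Difference: -2 - (1) = -3 hours
Calculation: 10 + (-3) = 7
Result: 07:11

07:11


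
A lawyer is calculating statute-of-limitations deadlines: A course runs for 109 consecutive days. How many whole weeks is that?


Total days: 109
Days per week: 7
Division: 109 / 7 = 15 remainder 4
Complete weeks: 15
Remaining days: 4

15


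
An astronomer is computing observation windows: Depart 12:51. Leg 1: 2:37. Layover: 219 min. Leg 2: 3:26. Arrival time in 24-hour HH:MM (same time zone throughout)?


Depart: 12:51
Leg 1: +157 min -> 15:28
Layover: +219 min -> 19:07
Leg 2: +206 min -> 22:33
Total travel: 582 minutes = 9h 42m
Arrival: 22:33

22:33


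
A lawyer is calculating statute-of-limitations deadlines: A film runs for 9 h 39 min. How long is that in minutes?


Hours: 9
Minutes: 39
Convert hours to minutes: 9 x 60 = 540
Add remaining minutes: 540 + 39 = 579

579


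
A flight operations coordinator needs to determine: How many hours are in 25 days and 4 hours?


Days: 25
Extra hours: 4
Hours per day: 24
Days to hours: 25 x 24 = 600
Total: 600 + 4 = 604

604


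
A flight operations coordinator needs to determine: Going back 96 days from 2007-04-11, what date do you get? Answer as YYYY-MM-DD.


Start: 2007-04-11
Subtracting 96 days
Days already passed in April: 11
After going back through April: 85 more days to subtract
March 2007: 31 days, 54 remaining
February 2007: 28 days, 26 remaining
January 2007 has 31 days, need 26
Result: 2007-01-05

2007-01-05


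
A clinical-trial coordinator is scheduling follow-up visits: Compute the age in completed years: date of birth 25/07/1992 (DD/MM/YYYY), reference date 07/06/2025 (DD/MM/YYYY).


Birth: 1992-07-25
Reference: 2025-06-07
Year difference: 2025 - 1992 = 33
Has birthday (07-25) occurred by 06-07? No
Birthday not yet reached this year -> subtract 1
Age in full years: 32

32


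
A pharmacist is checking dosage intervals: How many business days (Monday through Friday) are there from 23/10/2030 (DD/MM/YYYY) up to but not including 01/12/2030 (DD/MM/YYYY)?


Start: 2030-10-23 (Wednesday)
End (exclusive): 2030-12-01 (Sunday)
Total calendar days: 39
Full weeks: 39 // 7 = 5 -> 25 weekdays
Remaining 4 days starting on Wednesday:
  Wed(w), Thu(w), Fri(w), Sat(-) -> 3 weekdays
Total business days: 25 + 3 = 28

28


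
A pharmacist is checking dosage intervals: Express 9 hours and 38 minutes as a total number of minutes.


Hours: 9
Extra minutes: 38
Minutes per hour: 60
Hours to minutes: 9 x 60 = 540
Total: 540 + 38 = 578

578


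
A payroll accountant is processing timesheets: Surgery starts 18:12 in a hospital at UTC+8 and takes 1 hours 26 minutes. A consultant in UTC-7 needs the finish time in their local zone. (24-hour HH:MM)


Start: 18:12 in UTC+8
Step 1 - add duration:
  minutes: 12 + 26 = 38
  hours: 18 + 1 + 0 = 19
  end in UTC+8: 19:38
Step 2 - convert UTC+8 -> UTC-7:
  offset difference: -7 - (8) = -15 hours
  19 + (-15) = 4 -> mod 24 = 4
Result: 04:38 in UTC-7

04:38


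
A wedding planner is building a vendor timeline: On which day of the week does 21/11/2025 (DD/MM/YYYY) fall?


Date: 2025-11-21
January 1, 2025 is a Wednesday
Day of year: 325
Offset from Jan 1: 324 days
324 mod 7 = 2
Result: Friday

Friday


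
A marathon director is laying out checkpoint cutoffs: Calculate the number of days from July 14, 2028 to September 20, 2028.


Start date: 2028-07-14
End date: 2028-09-20
Jul 2028: +18 days
Aug 2028: +31 days
Sep 2028: +19 days
Total: 68 days

68


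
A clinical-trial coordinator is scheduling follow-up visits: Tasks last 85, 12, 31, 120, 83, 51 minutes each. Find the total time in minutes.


Durations: 85, 12, 31, 120, 83, 51
Running sum: 85
+ 12 = 97
+ 31 = 128
+ 120 = 248
+ 83 = 331
+ 51 = 382
Total duration: 382 minutes
That is 6 hours and 22 minutes

382


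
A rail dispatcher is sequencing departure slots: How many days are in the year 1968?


Year: 1968
Check leap year rules:
Divisible by 4? Yes
Divisible by 100? No
1968 is a leap year
Days: 366

366


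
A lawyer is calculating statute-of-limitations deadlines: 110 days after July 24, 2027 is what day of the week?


Start: 2027-07-24 (Saturday)
Step 1 - find target date: add 110 days
  2027-07-24 + 110 days = 2027-11-11
Step 2 - day of week:
  110 mod 7 = 5
  Saturday + 5 days -> Thursday
Result: Thursday (2027-11-11)

Thursday


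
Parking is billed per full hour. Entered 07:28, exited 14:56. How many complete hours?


Start: 07:28
End: 14:56
Hour difference: 14 - 7 = 7 hours
Minute difference: 56 - 28 = 28 minutes
Total minutes: 448
Complete hours: 448 / 60 = 7 (remainder 28)

7


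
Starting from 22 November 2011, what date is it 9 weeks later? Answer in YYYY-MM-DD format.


Start: 2011-11-22
Weeks to add: 9
Convert to days: 9 x 7 = 63 days
Add 63 days to 2011-11-22
Result: 2012-01-24

2012-01-24


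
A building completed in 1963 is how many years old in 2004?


Birth year: 1963
Current year: 2004
Age = current year - birth year
Age = 2004 - 1963 = 41

41


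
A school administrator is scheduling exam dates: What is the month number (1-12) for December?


Calendar month order:
11. November
12. December <--
December is month number 12

12


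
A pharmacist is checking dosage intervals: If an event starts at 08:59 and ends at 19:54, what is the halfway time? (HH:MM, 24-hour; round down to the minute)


Start time: 08:59 = 539 minutes from midnight
End time: 19:54 = 1194 minutes from midnight
Sum: 539 + 1194 = 1733
Midpoint: 1733 / 2 = 866 minutes
Convert: 866 / 60 = 14 hours, 26 minutes
Result: 14:26

14:26


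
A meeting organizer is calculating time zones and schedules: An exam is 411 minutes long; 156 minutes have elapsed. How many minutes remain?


Total budget: 411 minutes
Time used: 156 minutes
Remaining: 411 - 156 = 255 minutes
Percent used: 38.0%
Percent remaining: 62.0%

255


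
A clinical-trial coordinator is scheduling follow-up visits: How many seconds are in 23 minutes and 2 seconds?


Minutes: 23
Extra seconds: 2
Seconds per minute: 60
Minutes to seconds: 23 x 60 = 1380
Total: 1380 + 2 = 1382

1382


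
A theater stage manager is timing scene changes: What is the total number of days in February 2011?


Month: February
Year: 2011
2011 is not a leap year
February has 28 days
Total: 28 days

28


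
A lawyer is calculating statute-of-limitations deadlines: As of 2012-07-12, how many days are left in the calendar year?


Start: July 12, 2012
End: December 31, 2012
Days left in July: 19
August: 31
September: 30
October: 31
November: 30
... plus remaining months
Sum of remaining months: 153
Total: 19 + 153 = 172

172


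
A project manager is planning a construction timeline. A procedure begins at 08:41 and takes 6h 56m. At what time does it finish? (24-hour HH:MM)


Start time: 08:41
Adding: 6 hours 56 minutes
Minutes: 41 + 56 = 97
Minute overflow: 97 >= 60, so carry 1 hour, minutes = 37
Hours: 8 + 6 + 1 = 15
Result: 15:37

15:37


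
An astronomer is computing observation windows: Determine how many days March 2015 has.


Month: March
Year: 2015
March is a 31-day month
Total: 31 days

31


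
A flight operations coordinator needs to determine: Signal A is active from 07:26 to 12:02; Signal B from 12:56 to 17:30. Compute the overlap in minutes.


Interval A: [446, 722] minutes from midnight
Interval B: [776, 1050] minutes from midnight
Overlap start = max(446, 776) = 776
Overlap end = min(722, 1050) = 722
End <= start, so the intervals do not overlap: 0 minutes

0


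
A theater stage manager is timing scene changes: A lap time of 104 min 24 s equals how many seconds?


Minutes: 104
Seconds: 24
Convert minutes to seconds: 104 x 60 = 6240
Add remaining seconds: 6240 + 24 = 6264

6264


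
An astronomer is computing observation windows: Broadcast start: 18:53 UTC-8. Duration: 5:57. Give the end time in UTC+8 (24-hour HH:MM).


Start: 18:53 in UTC-8
Step 1 - add duration:
  minutes: 53 + 57 = 110 (carry 1h)
  hours: 18 + 5 + 1 = 24
  end in UTC-8: 00:50
Step 2 - convert UTC-8 -> UTC+8:
  offset difference: 8 - (-8) = 16 hours
  0 + (16) = 16 -> mod 24 = 16
Result: 16:50 in UTC+8

16:50


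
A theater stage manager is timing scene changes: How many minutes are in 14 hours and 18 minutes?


Hours: 14
Minutes: 18
Convert hours to minutes: 14 x 60 = 840
Add remaining minutes: 840 + 18 = 858

858


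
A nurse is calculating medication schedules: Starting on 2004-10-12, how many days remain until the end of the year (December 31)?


Start: October 12, 2004
End: December 31, 2004
Days left in October: 19
November: 30
December: 31
Sum of remaining months: 61
Total: 19 + 61 = 80

80


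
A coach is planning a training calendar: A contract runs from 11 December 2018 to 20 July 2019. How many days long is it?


Start date: 2018-12-11
End date: 2019-07-20
Dec 2018: +21 days
Jan 2019: +31 days
Feb 2019: +28 days
... (5 more months)
Total: 221 days

221


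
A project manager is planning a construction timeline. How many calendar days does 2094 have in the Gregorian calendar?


Year: 2094
Check leap year rules:
Divisible by 4? No
2094 is not a leap year
Days: 365

365


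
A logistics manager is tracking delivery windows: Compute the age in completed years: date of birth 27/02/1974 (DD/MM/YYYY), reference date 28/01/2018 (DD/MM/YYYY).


Birth: 1974-02-27
Reference: 2018-01-28
Year difference: 2018 - 1974 = 44
Has birthday (02-27) occurred by 01-28? No
Birthday not yet reached this year -> subtract 1
Age in full years: 43

43


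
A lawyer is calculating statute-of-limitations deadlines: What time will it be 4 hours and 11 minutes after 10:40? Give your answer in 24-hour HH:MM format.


Start time: 10:40
Adding: 4 hours 11 minutes
Minutes: 40 + 11 = 51
Hours: 10 + 4 + 0 = 14
Result: 14:51

14:51


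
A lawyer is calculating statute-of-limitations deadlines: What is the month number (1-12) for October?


Calendar month order:
9. September
10. October <--
11. November
October is month number 10

10


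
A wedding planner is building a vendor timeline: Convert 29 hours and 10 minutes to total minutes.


Hours: 29
Extra minutes: 10
Minutes per hour: 60
Hours to minutes: 29 x 60 = 1740
Total: 1740 + 10 = 1750

1750


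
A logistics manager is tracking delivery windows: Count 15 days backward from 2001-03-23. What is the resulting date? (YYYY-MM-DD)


Start: 2001-03-23
Subtracting 15 days
Days already passed in March: 23
Result: 2001-03-08

2001-03-08


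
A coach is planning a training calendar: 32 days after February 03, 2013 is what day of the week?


Start: 2013-02-03 (Sunday)
Step 1 - find target date: add 32 days
  2013-02-03 + 32 days = 2013-03-07
Step 2 - day of week:
  32 mod 7 = 4
  Sunday + 4 days -> Thursday
Result: Thursday (2013-03-07)

Thursday


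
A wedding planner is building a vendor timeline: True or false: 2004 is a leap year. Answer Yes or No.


Year: 2004
Divisible by 4? 2004 / 4 = 501.0 -> Yes
Divisible by 100? 2004 / 100 = 20.04 -> No
Divisible by 4 but not 100, so it IS a leap year

Yes


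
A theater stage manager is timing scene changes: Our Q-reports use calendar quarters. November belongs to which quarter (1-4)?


Month: November (month 11)
Q1: January-March (months 1-3)
Q2: April-June (months 4-6)
Q3: July-September (months 7-9)
Q4: October-December (months 10-12)
Month 11 falls in Q4

4


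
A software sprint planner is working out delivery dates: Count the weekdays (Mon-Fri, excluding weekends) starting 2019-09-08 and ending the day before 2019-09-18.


Start: 2019-09-08 (Sunday)
End (exclusive): 2019-09-18 (Wednesday)
Total calendar days: 10
Full weeks: 10 // 7 = 1 -> 5 weekdays
Remaining 3 days starting on Sunday:
  Sun(-), Mon(w), Tue(w) -> 2 weekdays
Total business days: 5 + 2 = 7

7


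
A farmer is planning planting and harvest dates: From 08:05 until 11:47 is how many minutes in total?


Start time: 08:05 = 485 minutes from midnight
End time: 11:47 = 707 minutes from midnight
Difference: 707 - 485 = 222 minutes
That is 3 hours and 42 minutes

222


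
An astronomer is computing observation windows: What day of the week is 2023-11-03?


Date: 2023-11-03
January 1, 2023 is a Sunday
Day of year: 307
Offset from Jan 1: 306 days
306 mod 7 = 5
Result: Friday

Friday


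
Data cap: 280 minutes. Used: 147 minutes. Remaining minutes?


Total budget: 280 minutes
Time used: 147 minutes
Remaining: 280 - 147 = 133 minutes
Percent used: 52.5%
Percent remaining: 47.5%

133


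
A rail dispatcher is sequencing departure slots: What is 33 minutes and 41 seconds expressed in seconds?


Minutes: 33
Extra seconds: 41
Seconds per minute: 60
Minutes to seconds: 33 x 60 = 1980
Total: 1980 + 41 = 2021

2021


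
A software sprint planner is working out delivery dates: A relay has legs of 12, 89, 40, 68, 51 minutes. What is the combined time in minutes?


Durations: 12, 89, 40, 68, 51
Running sum: 12
+ 89 = 101
+ 40 = 141
+ 68 = 209
+ 51 = 260
Total duration: 260 minutes
That is 4 hours and 20 minutes

260


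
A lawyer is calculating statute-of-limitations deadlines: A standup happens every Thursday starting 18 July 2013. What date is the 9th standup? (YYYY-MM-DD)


First occurrence: 2013-07-18 (occurrence 1)
Each occurrence is 7 days after the previous.
Occurrence 9 is 8 weeks after the first.
8 weeks = 56 days
2013-07-18 + 56 days = 2013-09-12

2013-09-12


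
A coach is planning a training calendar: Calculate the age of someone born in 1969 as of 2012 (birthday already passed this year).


Birth year: 1969
Current year: 2012
Age = current year - birth year
Age = 2012 - 1969 = 43

43


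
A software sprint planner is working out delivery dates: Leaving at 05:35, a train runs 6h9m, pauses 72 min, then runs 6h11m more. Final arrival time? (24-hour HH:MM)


Depart: 05:35
Leg 1: +369 min -> 11:44
Layover: +72 min -> 12:56
Leg 2: +371 min -> 19:07
Total travel: 812 minutes = 13h 32m
Arrival: 19:07

19:07


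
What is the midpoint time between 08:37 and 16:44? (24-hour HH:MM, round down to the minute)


Start time: 08:37 = 517 minutes from midnight
End time: 16:44 = 1004 minutes from midnight
Sum: 517 + 1004 = 1521
Midpoint: 1521 / 2 = 760 minutes
Convert: 760 / 60 = 12 hours, 40 minutes
Result: 12:40

12:40


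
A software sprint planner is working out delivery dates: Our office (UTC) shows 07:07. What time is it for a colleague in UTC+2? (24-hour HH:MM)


Local time: 07:07 at UTC (offset 0h)
Target zone: UTC+2 (offset 2h)
Difference: 2 - (0) = 2 hours
Calculation: 7 + (2) = 9
Result: 09:07

09:07


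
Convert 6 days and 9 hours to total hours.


Days: 6
Extra hours: 9
Hours per day: 24
Days to hours: 6 x 24 = 144
Total: 144 + 9 = 153

153


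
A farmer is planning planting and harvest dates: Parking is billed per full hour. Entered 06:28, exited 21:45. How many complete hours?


Start: 06:28
End: 21:45
Hour difference: 21 - 6 = 15 hours
Minute difference: 45 - 28 = 17 minutes
Total minutes: 917
Complete hours: 917 / 60 = 15 (remainder 17)

15


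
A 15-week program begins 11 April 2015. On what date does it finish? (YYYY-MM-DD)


Start: 2015-04-11
Weeks to add: 15
Convert to days: 15 x 7 = 105 days
Add 105 days to 2015-04-11
Result: 2015-07-25

2015-07-25


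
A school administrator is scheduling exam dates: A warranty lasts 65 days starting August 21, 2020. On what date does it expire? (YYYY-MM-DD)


Start: 2020-08-21
Adding 65 days
Days remaining in August: 10
After August: 55 days still to add
September 2020: 30 days, 25 remaining
October 2020 has 31 days, need 25
Result: 2020-10-25

2020-10-25


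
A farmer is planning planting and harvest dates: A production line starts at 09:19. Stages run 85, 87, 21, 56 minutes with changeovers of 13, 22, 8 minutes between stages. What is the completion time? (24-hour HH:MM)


Start: 09:19 = 559 min from midnight
  after task 1 (85 min): 10:44
  after break (13 min): 10:57
  after task 2 (87 min): 12:24
  after break (22 min): 12:46
  after task 3 (21 min): 13:07
  after break (8 min): 13:15
  after task 4 (56 min): 14:11
Total elapsed: 292 minutes
End time: 14:11

14:11


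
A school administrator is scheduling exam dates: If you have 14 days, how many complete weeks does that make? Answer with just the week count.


Total days: 14
Days per week: 7
Division: 14 / 7 = 2 remainder 0
Complete weeks: 2
Remaining days: 0

2


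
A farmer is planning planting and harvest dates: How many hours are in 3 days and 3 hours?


Days: 3
Extra hours: 3
Hours per day: 24
Days to hours: 3 x 24 = 72
Total: 72 + 3 = 75

75


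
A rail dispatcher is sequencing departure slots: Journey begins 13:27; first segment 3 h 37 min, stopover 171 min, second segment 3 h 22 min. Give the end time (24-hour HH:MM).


Depart: 13:27
Leg 1: +217 min -> 17:04
Layover: +171 min -> 19:55
Leg 2: +202 min -> 23:17
Total travel: 590 minutes = 9h 50m
Arrival: 23:17

23:17


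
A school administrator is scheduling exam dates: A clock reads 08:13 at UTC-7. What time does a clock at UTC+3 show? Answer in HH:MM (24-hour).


Local time: 08:13 at UTC-7 (offset -7h)
Target zone: UTC+3 (offset 3h)
Difference: 3 - (-7) = 10 hours
Calculation: 8 + (10) = 18
Result: 18:13

18:13


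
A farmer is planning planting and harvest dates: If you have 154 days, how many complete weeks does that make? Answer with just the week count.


Total days: 154
Days per week: 7
Division: 154 / 7 = 22 remainder 0
Complete weeks: 22
Remaining days: 0

22


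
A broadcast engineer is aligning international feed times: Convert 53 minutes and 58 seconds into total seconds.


Minutes: 53
Seconds: 58
Convert minutes to seconds: 53 x 60 = 3180
Add remaining seconds: 3180 + 58 = 3238

3238


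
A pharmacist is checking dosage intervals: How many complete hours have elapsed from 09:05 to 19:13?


Start: 09:05
End: 19:13
Hour difference: 19 - 9 = 10 hours
Minute difference: 13 - 5 = 8 minutes
Total minutes: 608
Complete hours: 608 / 60 = 10 (remainder 8)

10


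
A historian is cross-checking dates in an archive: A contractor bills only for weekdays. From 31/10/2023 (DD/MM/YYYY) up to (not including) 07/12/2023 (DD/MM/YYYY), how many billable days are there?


Start: 2023-10-31 (Tuesday)
End (exclusive): 2023-12-07 (Thursday)
Total calendar days: 37
Full weeks: 37 // 7 = 5 -> 25 weekdays
Remaining 2 days starting on Tuesday:
  Tue(w), Wed(w) -> 2 weekdays
Total business days: 25 + 2 = 27

27


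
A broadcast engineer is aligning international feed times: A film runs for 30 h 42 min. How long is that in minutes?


Hours: 30
Minutes: 42
Convert hours to minutes: 30 x 60 = 1800
Add remaining minutes: 1800 + 42 = 1842

1842


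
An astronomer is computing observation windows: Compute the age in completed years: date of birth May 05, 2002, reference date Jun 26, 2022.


Birth: 2002-05-05
Reference: 2022-06-26
Year difference: 2022 - 2002 = 20
Has birthday (05-05) occurred by 06-26? Yes
Age in full years: 20

20


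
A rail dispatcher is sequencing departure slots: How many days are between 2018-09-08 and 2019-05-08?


Start date: 2018-09-08
End date: 2019-05-08
Sep 2018: +23 days
Oct 2018: +31 days
Nov 2018: +30 days
... (6 more months)
Total: 242 days

242


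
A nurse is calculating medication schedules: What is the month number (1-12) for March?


Calendar month order:
2. February
3. March <--
4. April
March is month number 3

3


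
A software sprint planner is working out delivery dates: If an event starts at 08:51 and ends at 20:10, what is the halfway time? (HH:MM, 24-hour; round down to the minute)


Start time: 08:51 = 531 minutes from midnight
End time: 20:10 = 1210 minutes from midnight
Sum: 531 + 1210 = 1741
Midpoint: 1741 / 2 = 870 minutes
Convert: 870 / 60 = 14 hours, 30 minutes
Result: 14:30

14:30


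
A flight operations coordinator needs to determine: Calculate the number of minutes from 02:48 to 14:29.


Start time: 02:48 = 168 minutes from midnight
End time: 14:29 = 869 minutes from midnight
Difference: 869 - 168 = 701 minutes
That is 11 hours and 41 minutes

701


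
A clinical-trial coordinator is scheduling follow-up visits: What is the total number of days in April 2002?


Month: April
Year: 2002
April is a 30-day month
Total: 30 days

30


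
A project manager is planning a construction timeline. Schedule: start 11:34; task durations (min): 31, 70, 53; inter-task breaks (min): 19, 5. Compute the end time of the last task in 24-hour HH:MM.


Start: 11:34 = 694 min from midnight
  after task 1 (31 min): 12:05
  after break (19 min): 12:24
  after task 2 (70 min): 13:34
  after break (5 min): 13:39
  after task 3 (53 min): 14:32
Total elapsed: 178 minutes
End time: 14:32

14:32


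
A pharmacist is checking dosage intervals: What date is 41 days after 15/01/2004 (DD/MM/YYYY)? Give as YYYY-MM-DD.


Start: 2004-01-15
Adding 41 days
Days remaining in January: 16
After January: 25 days still to add
February 2004 has 29 days, need 25
Result: 2004-02-25

2004-02-25


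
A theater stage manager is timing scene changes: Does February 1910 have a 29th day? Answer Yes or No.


Year: 1910
Divisible by 4? 1910 / 4 = 477.5 -> No
Not divisible by 4, so NOT a leap year

No


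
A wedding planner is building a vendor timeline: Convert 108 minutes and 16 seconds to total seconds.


Minutes: 108
Extra seconds: 16
Seconds per minute: 60
Minutes to seconds: 108 x 60 = 6480
Total: 6480 + 16 = 6496

6496


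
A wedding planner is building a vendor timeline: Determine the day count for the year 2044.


Year: 2044
Check leap year rules:
Divisible by 4? Yes
Divisible by 100? No
2044 is a leap year
Days: 366

366


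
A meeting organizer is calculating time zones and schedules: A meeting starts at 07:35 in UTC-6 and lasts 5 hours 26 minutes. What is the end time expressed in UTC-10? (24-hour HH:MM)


Start: 07:35 in UTC-6
Step 1 - add duration:
  minutes: 35 + 26 = 61 (carry 1h)
  hours: 7 + 5 + 1 = 13
  end in UTC-6: 13:01
Step 2 - convert UTC-6 -> UTC-10:
  offset difference: -10 - (-6) = -4 hours
  13 + (-4) = 9 -> mod 24 = 9
Result: 09:01 in UTC-10

09:01


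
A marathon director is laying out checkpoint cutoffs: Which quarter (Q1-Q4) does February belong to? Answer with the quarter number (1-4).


Month: February (month 2)
Q1: January-March (months 1-3)
Q2: April-June (months 4-6)
Q3: July-September (months 7-9)
Q4: October-December (months 10-12)
Month 2 falls in Q1

1


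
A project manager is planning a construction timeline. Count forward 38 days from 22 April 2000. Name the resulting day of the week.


Start: 2000-04-22 (Saturday)
Step 1 - find target date: add 38 days
  2000-04-22 + 38 days = 2000-05-30
Step 2 - day of week:
  38 mod 7 = 3
  Saturday + 3 days -> Tuesday
Result: Tuesday (2000-05-30)

Tuesday


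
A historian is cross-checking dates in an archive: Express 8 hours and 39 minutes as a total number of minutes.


Hours: 8
Extra minutes: 39
Minutes per hour: 60
Hours to minutes: 8 x 60 = 480
Total: 480 + 39 = 519

519


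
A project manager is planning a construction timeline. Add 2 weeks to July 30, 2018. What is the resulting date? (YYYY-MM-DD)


Start: 2018-07-30
Weeks to add: 2
Convert to days: 2 x 7 = 14 days
Add 14 days to 2018-07-30
Result: 2018-08-13

2018-08-13


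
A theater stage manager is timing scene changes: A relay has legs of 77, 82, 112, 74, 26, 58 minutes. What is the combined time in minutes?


Durations: 77, 82, 112, 74, 26, 58
Running sum: 77
+ 82 = 159
+ 112 = 271
+ 74 = 345
+ 26 = 371
+ 58 = 429
Total duration: 429 minutes
That is 7 hours and 9 minutes

429


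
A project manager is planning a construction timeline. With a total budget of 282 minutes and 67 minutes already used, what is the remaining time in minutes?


Total budget: 282 minutes
Time used: 67 minutes
Remaining: 282 - 67 = 215 minutes
Percent used: 23.8%
Percent remaining: 76.2%

215


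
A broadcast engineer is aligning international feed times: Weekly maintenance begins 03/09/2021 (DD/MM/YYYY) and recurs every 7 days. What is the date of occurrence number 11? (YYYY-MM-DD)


First occurrence: 2021-09-03 (occurrence 1)
Each occurrence is 7 days after the previous.
Occurrence 11 is 10 weeks after the first.
10 weeks = 70 days
2021-09-03 + 70 days = 2021-11-12

2021-11-12


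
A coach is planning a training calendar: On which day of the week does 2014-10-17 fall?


Date: 2014-10-17
January 1, 2014 is a Wednesday
Day of year: 290
Offset from Jan 1: 289 days
289 mod 7 = 2
Result: Friday

Friday


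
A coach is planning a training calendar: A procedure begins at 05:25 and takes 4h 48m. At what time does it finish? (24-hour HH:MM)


Start time: 05:25
Adding: 4 hours 48 minutes
Minutes: 25 + 48 = 73
Minute overflow: 73 >= 60, so carry 1 hour, minutes = 13
Hours: 5 + 4 + 1 = 10
Result: 10:13

10:13


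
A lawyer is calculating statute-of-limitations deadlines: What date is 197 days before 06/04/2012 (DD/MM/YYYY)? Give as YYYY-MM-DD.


Start: 2012-04-06
Subtracting 197 days
Days already passed in April: 6
After going back through April: 191 more days to subtract
March 2012: 31 days, 160 remaining
February 2012: 29 days, 131 remaining
January 2012: 31 days, 100 remaining
December 2011: 31 days, 69 remaining
Result: 2011-09-22

2011-09-22


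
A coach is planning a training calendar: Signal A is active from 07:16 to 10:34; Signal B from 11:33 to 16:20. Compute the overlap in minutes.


Interval A: [436, 634] minutes from midnight
Interval B: [693, 980] minutes from midnight
Overlap start = max(436, 693) = 693
Overlap end = min(634, 980) = 634
End <= start, so the intervals do not overlap: 0 minutes

0


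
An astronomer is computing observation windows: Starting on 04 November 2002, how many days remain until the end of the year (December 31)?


Start: November 04, 2002
End: December 31, 2002
Days left in November: 26
December: 31
Sum of remaining months: 31
Total: 26 + 31 = 57

57


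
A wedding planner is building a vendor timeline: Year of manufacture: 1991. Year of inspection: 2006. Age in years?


Birth year: 1991
Current year: 2006
Age = current year - birth year
Age = 2006 - 1991 = 15

15


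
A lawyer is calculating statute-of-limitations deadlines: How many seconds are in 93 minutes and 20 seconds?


Minutes: 93
Seconds: 20
Convert minutes to seconds: 93 x 60 = 5580
Add remaining seconds: 5580 + 20 = 5600

5600


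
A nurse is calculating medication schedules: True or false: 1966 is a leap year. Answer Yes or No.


Year: 1966
Divisible by 4? 1966 / 4 = 491.5 -> No
Not divisible by 4, so NOT a leap year

No


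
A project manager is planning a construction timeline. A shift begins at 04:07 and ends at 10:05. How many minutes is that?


Start time: 04:07 = 247 minutes from midnight
End time: 10:05 = 605 minutes from midnight
Difference: 605 - 247 = 358 minutes
That is 5 hours and 58 minutes

358


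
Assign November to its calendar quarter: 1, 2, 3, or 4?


Month: November (month 11)
Q1: January-March (months 1-3)
Q2: April-June (months 4-6)
Q3: July-September (months 7-9)
Q4: October-December (months 10-12)
Month 11 falls in Q4

4


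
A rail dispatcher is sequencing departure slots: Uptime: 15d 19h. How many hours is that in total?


Days: 15
Extra hours: 19
Hours per day: 24
Days to hours: 15 x 24 = 360
Total: 360 + 19 = 379

379


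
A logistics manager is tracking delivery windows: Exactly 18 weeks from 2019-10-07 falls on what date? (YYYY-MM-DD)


Start: 2019-10-07
Weeks to add: 18
Convert to days: 18 x 7 = 126 days
Add 126 days to 2019-10-07
Result: 2020-02-10

2020-02-10


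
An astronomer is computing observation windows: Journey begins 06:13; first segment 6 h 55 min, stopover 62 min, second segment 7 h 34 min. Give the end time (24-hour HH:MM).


Depart: 06:13
Leg 1: +415 min -> 13:08
Layover: +62 min -> 14:10
Leg 2: +454 min -> 21:44
Total travel: 931 minutes = 15h 31m
Arrival: 21:44

21:44


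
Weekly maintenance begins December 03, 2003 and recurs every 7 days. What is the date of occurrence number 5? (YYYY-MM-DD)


First occurrence: 2003-12-03 (occurrence 1)
Each occurrence is 7 days after the previous.
Occurrence 5 is 4 weeks after the first.
4 weeks = 28 days
2003-12-03 + 28 days = 2003-12-31

2003-12-31


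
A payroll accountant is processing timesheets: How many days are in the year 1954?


Year: 1954
Check leap year rules:
Divisible by 4? No
1954 is not a leap year
Days: 365

365


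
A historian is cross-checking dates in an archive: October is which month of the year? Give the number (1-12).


Calendar month order:
9. September
10. October <--
11. November
October is month number 10

10


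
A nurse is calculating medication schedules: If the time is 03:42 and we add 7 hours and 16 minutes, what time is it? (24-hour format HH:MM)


Start time: 03:42
Adding: 7 hours 16 minutes
Minutes: 42 + 16 = 58
Hours: 3 + 7 + 0 = 10
Result: 10:58

10:58
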